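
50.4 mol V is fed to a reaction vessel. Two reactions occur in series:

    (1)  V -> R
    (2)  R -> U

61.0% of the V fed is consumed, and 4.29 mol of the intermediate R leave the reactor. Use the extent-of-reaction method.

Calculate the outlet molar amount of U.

Conversion of V: V consumed = 1ξ₁ = 0.61 × 50.4 → ξ₁ = 30.74 mol.
R balance: n_R = 0 + 1ξ₁ − 1ξ₂ = 4.29 → ξ₂ = (1·30.74 − 4.29)/1 = 26.45 mol.
Outlet amounts (n = n₀ + Σ ν·ξ):
  V: 50.4 − 1(30.74) = 19.66
  R: 0 + 1(30.74) − 1(26.45) = 4.29
  U: 0 + 1(26.45) = 26.45

26.5 mol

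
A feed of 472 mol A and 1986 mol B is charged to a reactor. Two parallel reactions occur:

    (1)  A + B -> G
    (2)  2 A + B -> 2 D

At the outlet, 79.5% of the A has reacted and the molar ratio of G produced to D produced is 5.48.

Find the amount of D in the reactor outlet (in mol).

Conversion of A: A consumed = 0.795 × 472 = 375.2 mol = 1ξ₁ + 2ξ₂.
Selectivity: 1ξ₁ / (2ξ₂) = 5.48 → ξ₁ = 10.96 ξ₂.
Substitute: (1·10.96 + 2) ξ₂ = 375.2 → ξ₂ = 28.95 mol, ξ₁ = 317.3 mol.
Outlet amounts (n = n₀ + Σ ν·ξ):
  A: 472 − 1(317.3) − 2(28.95) = 96.76
  B: 1986 − 1(317.3) − 1(28.95) = 1640
  G: 0 + 1(317.3) = 317.3
  D: 0 + 2(28.95) = 57.91

57.9 mol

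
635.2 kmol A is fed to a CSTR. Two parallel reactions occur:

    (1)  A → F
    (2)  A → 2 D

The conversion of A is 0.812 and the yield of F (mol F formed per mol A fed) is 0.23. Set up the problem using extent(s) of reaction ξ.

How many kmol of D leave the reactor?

Yield of F: 1ξ₁ / 635.2 = 0.23 → ξ₁ = 146.1 kmol.
Conversion of A: 1ξ₁ + 1ξ₂ = 0.812 × 635.2 = 515.8 → ξ₂ = 369.7 kmol.
Outlet amounts (n = n₀ + Σ ν·ξ):
  A: 635.2 − 1(146.1) − 1(369.7) = 119.4
  F: 0 + 1(146.1) = 146.1
  D: 0 + 2(369.7) = 739.4

739 kmol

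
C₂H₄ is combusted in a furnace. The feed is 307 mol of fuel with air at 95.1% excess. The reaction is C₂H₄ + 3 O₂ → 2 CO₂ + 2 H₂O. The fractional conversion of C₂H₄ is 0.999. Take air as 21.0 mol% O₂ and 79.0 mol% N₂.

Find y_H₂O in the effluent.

Stoichiometric O₂ = 3 × 307 = 921 mol; O₂ fed = 921 × 1.951 = 1797 mol.
N₂ fed = 1797 × 79/21 = 6760 mol.
Fuel reacted = 0.999 × 307 → ξ = 306.7 mol.
Outlet (n = n₀ + ν ξ):
  C₂H₄: 307 − 1(306.7) = 0.307
  O₂: 1797 − 3(306.7) = 876.8
  N₂: 6760 (inert)
  CO₂: 0 + 2(306.7) = 613.4
  H₂O: 0 + 2(306.7) = 613.4
Total out = 8864 mol; y_H₂O = 613.4 / 8864 = 0.0692.

0.0692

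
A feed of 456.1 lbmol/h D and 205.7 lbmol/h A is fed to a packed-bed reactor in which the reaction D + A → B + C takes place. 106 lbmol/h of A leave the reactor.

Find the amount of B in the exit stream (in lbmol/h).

99.7 lbmol/h

For A: n = n₀ − 1ξ → 106 = 205.7 − 1ξ, giving ξ = 99.7 lbmol/h.
Outlet amounts (n = n₀ + ν ξ):
  D: 456.1 − 1(99.7) = 356.4
  A: 205.7 − 1(99.7) = 106
  B: 0 + 1(99.7) = 99.7
  C: 0 + 1(99.7) = 99.7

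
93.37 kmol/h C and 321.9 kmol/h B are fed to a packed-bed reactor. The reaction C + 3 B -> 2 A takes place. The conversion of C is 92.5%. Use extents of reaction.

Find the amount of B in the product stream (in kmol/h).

C reacted = 0.925 × 93.37 = 86.37 kmol/h; ν_C = −1, so ξ = 86.37/1 = 86.37 kmol/h.
Outlet amounts (n = n₀ + ν ξ):
  C: 93.37 − 1(86.37) = 7.003
  B: 321.9 − 3(86.37) = 62.8
  A: 0 + 2(86.37) = 172.7

62.8 kmol/h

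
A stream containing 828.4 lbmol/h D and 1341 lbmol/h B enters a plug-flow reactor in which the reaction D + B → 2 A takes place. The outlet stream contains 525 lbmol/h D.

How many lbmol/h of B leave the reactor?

For D: n = n₀ − 1ξ → 525 = 828.4 − 1ξ, giving ξ = 303.4 lbmol/h.
Outlet amounts (n = n₀ + ν ξ):
  D: 828.4 − 1(303.4) = 525
  B: 1341 − 1(303.4) = 1038
  A: 0 + 2(303.4) = 606.8

1040 lbmol/h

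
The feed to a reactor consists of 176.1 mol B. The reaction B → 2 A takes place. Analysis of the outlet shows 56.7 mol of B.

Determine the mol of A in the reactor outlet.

For B: n = n₀ − 1ξ → 56.7 = 176.1 − 1ξ, giving ξ = 119.4 mol.
Outlet amounts (n = n₀ + ν ξ):
  B: 176.1 − 1(119.4) = 56.7
  A: 0 + 2(119.4) = 238.8

239 mol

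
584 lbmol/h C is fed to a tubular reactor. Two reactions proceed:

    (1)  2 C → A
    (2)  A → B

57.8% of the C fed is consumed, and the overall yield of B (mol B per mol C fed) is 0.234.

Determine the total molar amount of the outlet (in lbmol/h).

Conversion of C: C consumed = 2ξ₁ = 0.578 × 584 → ξ₁ = 168.8 lbmol/h.
Yield of B: 1ξ₂ / 584 = 0.234 → ξ₂ = 136.7 lbmol/h.
Outlet amounts (n = n₀ + Σ ν·ξ):
  C: 584 − 2(168.8) = 246.4
  A: 0 + 1(168.8) − 1(136.7) = 32.12
  B: 0 + 1(136.7) = 136.7
Total out = 246.4 + 32.12 + 136.7 = 415.2 lbmol/h.

415 lbmol/h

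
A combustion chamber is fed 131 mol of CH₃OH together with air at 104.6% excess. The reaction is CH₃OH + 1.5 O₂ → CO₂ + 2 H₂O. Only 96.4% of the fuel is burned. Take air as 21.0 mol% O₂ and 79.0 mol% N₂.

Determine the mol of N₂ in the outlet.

Stoichiometric O₂ = 1.5 × 131 = 196.5 mol; O₂ fed = 196.5 × 2.046 = 402 mol.
N₂ fed = 402 × 79/21 = 1512 mol.
Fuel reacted = 0.964 × 131 → ξ = 126.3 mol.
Outlet (n = n₀ + ν ξ):
  CH₃OH: 131 − 1(126.3) = 4.716
  O₂: 402 − 1.5(126.3) = 212.6
  N₂: 1512 (inert)
  CO₂: 0 + 1(126.3) = 126.3
  H₂O: 0 + 2(126.3) = 252.6

1510 mol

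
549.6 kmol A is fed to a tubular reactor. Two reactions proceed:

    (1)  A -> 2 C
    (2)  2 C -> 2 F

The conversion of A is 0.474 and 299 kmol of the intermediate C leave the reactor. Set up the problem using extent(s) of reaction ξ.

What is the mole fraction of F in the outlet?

0.274

Conversion of A: A consumed = 1ξ₁ = 0.474 × 549.6 → ξ₁ = 260.5 kmol.
C balance: n_C = 0 + 2ξ₁ − 2ξ₂ = 299 → ξ₂ = (2·260.5 − 299)/2 = 111 kmol.
Outlet amounts (n = n₀ + Σ ν·ξ):
  A: 549.6 − 1(260.5) = 289.1
  C: 0 + 2(260.5) − 2(111) = 299
  F: 0 + 2(111) = 222
Total out = 810.1 kmol; y_F = 222 / 810.1 = 0.2741.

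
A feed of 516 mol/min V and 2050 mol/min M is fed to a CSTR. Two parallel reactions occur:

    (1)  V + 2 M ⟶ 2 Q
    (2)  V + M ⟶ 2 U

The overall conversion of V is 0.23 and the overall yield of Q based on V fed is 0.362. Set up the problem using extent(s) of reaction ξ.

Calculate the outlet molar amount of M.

1840 mol/min

Yield of Q: 2ξ₁ / 516 = 0.362 → ξ₁ = 93.4 mol/min.
Conversion of V: 1ξ₁ + 1ξ₂ = 0.23 × 516 = 118.7 → ξ₂ = 25.28 mol/min.
Outlet amounts (n = n₀ + Σ ν·ξ):
  V: 516 − 1(93.4) − 1(25.28) = 397.3
  M: 2050 − 2(93.4) − 1(25.28) = 1838
  Q: 0 + 2(93.4) = 186.8
  U: 0 + 2(25.28) = 50.57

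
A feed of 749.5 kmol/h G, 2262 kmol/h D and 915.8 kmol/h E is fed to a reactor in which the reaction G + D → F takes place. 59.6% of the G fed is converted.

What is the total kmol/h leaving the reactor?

3480 kmol/h

G reacted = 0.596 × 749.5 = 446.7 kmol/h; ν_G = −1, so ξ = 446.7/1 = 446.7 kmol/h.
Outlet amounts (n = n₀ + ν ξ):
  G: 749.5 − 1(446.7) = 302.8
  D: 2262 − 1(446.7) = 1815
  F: 0 + 1(446.7) = 446.7
  E: 915.8 (inert)
Total out = 302.8 + 1815 + 446.7 + 915.8 = 3481 kmol/h.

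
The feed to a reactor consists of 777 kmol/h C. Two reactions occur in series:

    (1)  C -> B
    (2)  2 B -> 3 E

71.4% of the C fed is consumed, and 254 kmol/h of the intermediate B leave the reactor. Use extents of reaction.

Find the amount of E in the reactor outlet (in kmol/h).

451 kmol/h

Conversion of C: C consumed = 1ξ₁ = 0.714 × 777 → ξ₁ = 554.8 kmol/h.
B balance: n_B = 0 + 1ξ₁ − 2ξ₂ = 254 → ξ₂ = (1·554.8 − 254)/2 = 150.4 kmol/h.
Outlet amounts (n = n₀ + Σ ν·ξ):
  C: 777 − 1(554.8) = 222.2
  B: 0 + 1(554.8) − 2(150.4) = 254
  E: 0 + 3(150.4) = 451.2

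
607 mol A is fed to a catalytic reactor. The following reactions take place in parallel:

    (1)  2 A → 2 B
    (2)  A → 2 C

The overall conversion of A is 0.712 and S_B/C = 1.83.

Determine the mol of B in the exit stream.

339 mol

Conversion of A: A consumed = 0.712 × 607 = 432.2 mol = 2ξ₁ + 1ξ₂.
Selectivity: 2ξ₁ / (2ξ₂) = 1.83 → ξ₁ = 1.83 ξ₂.
Substitute: (2·1.83 + 1) ξ₂ = 432.2 → ξ₂ = 92.74 mol, ξ₁ = 169.7 mol.
Outlet amounts (n = n₀ + Σ ν·ξ):
  A: 607 − 2(169.7) − 1(92.74) = 174.8
  B: 0 + 2(169.7) = 339.4
  C: 0 + 2(92.74) = 185.5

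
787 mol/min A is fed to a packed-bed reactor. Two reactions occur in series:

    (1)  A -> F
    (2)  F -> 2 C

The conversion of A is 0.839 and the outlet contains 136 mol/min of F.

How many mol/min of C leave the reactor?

1050 mol/min

Conversion of A: A consumed = 1ξ₁ = 0.839 × 787 → ξ₁ = 660.3 mol/min.
F balance: n_F = 0 + 1ξ₁ − 1ξ₂ = 136 → ξ₂ = (1·660.3 − 136)/1 = 524.3 mol/min.
Outlet amounts (n = n₀ + Σ ν·ξ):
  A: 787 − 1(660.3) = 126.7
  F: 0 + 1(660.3) − 1(524.3) = 136
  C: 0 + 2(524.3) = 1049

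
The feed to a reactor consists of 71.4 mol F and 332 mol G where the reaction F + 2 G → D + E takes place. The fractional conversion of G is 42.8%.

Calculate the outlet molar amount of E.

G reacted = 0.428 × 332 = 142.1 mol; ν_G = −2, so ξ = 142.1/2 = 71.05 mol.
Outlet amounts (n = n₀ + ν ξ):
  F: 71.4 − 1(71.05) = 0.352
  G: 332 − 2(71.05) = 189.9
  D: 0 + 1(71.05) = 71.05
  E: 0 + 1(71.05) = 71.05

71 mol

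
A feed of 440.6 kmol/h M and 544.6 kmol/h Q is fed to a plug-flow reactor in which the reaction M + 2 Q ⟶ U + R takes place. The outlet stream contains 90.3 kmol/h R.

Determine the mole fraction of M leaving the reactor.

0.391

For R: n = n₀ + 1ξ → 90.3 = 0 + 1ξ, giving ξ = 90.3 kmol/h.
Outlet amounts (n = n₀ + ν ξ):
  M: 440.6 − 1(90.3) = 350.3
  Q: 544.6 − 2(90.3) = 364
  U: 0 + 1(90.3) = 90.3
  R: 0 + 1(90.3) = 90.3
Total out = 894.9 kmol/h; y_M = 350.3 / 894.9 = 0.3914.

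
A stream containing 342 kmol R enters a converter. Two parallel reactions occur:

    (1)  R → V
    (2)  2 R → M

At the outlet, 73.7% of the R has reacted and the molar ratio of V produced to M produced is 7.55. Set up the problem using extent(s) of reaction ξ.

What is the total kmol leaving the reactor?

316 kmol

Conversion of R: R consumed = 0.737 × 342 = 252.1 kmol = 1ξ₁ + 2ξ₂.
Selectivity: 1ξ₁ / (1ξ₂) = 7.55 → ξ₁ = 7.55 ξ₂.
Substitute: (1·7.55 + 2) ξ₂ = 252.1 → ξ₂ = 26.39 kmol, ξ₁ = 199.3 kmol.
Outlet amounts (n = n₀ + Σ ν·ξ):
  R: 342 − 1(199.3) − 2(26.39) = 89.95
  V: 0 + 1(199.3) = 199.3
  M: 0 + 1(26.39) = 26.39
Total out = 89.95 + 199.3 + 26.39 = 315.6 kmol.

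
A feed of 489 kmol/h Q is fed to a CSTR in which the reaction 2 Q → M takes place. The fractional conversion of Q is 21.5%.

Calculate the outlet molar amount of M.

52.6 kmol/h

Q reacted = 0.215 × 489 = 105.1 kmol/h; ν_Q = −2, so ξ = 105.1/2 = 52.57 kmol/h.
Outlet amounts (n = n₀ + ν ξ):
  Q: 489 − 2(52.57) = 383.9
  M: 0 + 1(52.57) = 52.57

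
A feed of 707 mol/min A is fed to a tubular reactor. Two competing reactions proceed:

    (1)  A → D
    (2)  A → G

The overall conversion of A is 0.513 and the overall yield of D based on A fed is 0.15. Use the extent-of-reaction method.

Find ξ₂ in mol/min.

Yield of D: 1ξ₁ / 707 = 0.15 → ξ₁ = 106 mol/min.
Conversion of A: 1ξ₁ + 1ξ₂ = 0.513 × 707 = 362.7 → ξ₂ = 256.6 mol/min.
Outlet amounts (n = n₀ + Σ ν·ξ):
  A: 707 − 1(106) − 1(256.6) = 344.3
  D: 0 + 1(106) = 106
  G: 0 + 1(256.6) = 256.6

ξ₂ = 257 mol/min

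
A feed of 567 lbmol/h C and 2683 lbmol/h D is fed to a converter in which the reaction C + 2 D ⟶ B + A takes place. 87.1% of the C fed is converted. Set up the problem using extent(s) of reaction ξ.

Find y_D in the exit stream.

C reacted = 0.871 × 567 = 493.9 lbmol/h; ν_C = −1, so ξ = 493.9/1 = 493.9 lbmol/h.
Outlet amounts (n = n₀ + ν ξ):
  C: 567 − 1(493.9) = 73.14
  D: 2683 − 2(493.9) = 1695
  B: 0 + 1(493.9) = 493.9
  A: 0 + 1(493.9) = 493.9
Total out = 2756 lbmol/h; y_D = 1695 / 2756 = 0.6151.

0.615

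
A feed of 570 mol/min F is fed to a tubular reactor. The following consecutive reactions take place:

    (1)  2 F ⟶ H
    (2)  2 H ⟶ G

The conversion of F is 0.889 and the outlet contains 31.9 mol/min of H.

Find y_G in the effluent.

0.538

Conversion of F: F consumed = 2ξ₁ = 0.889 × 570 → ξ₁ = 253.4 mol/min.
H balance: n_H = 0 + 1ξ₁ − 2ξ₂ = 31.9 → ξ₂ = (1·253.4 − 31.9)/2 = 110.7 mol/min.
Outlet amounts (n = n₀ + Σ ν·ξ):
  F: 570 − 2(253.4) = 63.27
  H: 0 + 1(253.4) − 2(110.7) = 31.9
  G: 0 + 1(110.7) = 110.7
Total out = 205.9 mol/min; y_G = 110.7 / 205.9 = 0.5378.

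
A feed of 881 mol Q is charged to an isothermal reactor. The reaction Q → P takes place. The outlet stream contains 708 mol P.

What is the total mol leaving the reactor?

For P: n = n₀ + 1ξ → 708 = 0 + 1ξ, giving ξ = 708 mol.
Outlet amounts (n = n₀ + ν ξ):
  Q: 881 − 1(708) = 173
  P: 0 + 1(708) = 708
Total out = 173 + 708 = 881 mol.

881 mol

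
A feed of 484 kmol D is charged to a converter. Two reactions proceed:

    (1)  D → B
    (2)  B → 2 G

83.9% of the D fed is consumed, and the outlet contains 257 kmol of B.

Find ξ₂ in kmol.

Conversion of D: D consumed = 1ξ₁ = 0.839 × 484 → ξ₁ = 406.1 kmol.
B balance: n_B = 0 + 1ξ₁ − 1ξ₂ = 257 → ξ₂ = (1·406.1 − 257)/1 = 149.1 kmol.
Outlet amounts (n = n₀ + Σ ν·ξ):
  D: 484 − 1(406.1) = 77.92
  B: 0 + 1(406.1) − 1(149.1) = 257
  G: 0 + 2(149.1) = 298.2

ξ₂ = 149 kmol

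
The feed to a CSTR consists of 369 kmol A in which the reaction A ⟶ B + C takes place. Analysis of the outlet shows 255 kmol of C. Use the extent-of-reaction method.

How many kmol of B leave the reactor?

255 kmol

For C: n = n₀ + 1ξ → 255 = 0 + 1ξ, giving ξ = 255 kmol.
Outlet amounts (n = n₀ + ν ξ):
  A: 369 − 1(255) = 114
  B: 0 + 1(255) = 255
  C: 0 + 1(255) = 255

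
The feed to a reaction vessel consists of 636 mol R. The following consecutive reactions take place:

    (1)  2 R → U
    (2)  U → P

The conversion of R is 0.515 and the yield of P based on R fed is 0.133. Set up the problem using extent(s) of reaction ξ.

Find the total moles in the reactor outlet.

Conversion of R: R consumed = 2ξ₁ = 0.515 × 636 → ξ₁ = 163.8 mol.
Yield of P: 1ξ₂ / 636 = 0.133 → ξ₂ = 84.59 mol.
Outlet amounts (n = n₀ + Σ ν·ξ):
  R: 636 − 2(163.8) = 308.5
  U: 0 + 1(163.8) − 1(84.59) = 79.18
  P: 0 + 1(84.59) = 84.59
Total out = 308.5 + 79.18 + 84.59 = 472.2 mol.

472 mol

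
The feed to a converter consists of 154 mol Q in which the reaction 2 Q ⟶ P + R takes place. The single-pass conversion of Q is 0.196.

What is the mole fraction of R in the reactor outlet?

Q reacted = 0.196 × 154 = 30.18 mol; ν_Q = −2, so ξ = 30.18/2 = 15.09 mol.
Outlet amounts (n = n₀ + ν ξ):
  Q: 154 − 2(15.09) = 123.8
  P: 0 + 1(15.09) = 15.09
  R: 0 + 1(15.09) = 15.09
Total out = 154 mol; y_R = 15.09 / 154 = 0.098.

0.098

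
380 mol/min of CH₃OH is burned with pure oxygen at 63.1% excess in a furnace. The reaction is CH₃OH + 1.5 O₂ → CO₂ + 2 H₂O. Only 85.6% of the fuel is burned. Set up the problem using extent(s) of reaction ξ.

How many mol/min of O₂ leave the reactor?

Stoichiometric O₂ = 1.5 × 380 = 570 mol/min; O₂ fed = 570 × 1.631 = 929.7 mol/min.
Fuel reacted = 0.856 × 380 → ξ = 325.3 mol/min.
Outlet (n = n₀ + ν ξ):
  CH₃OH: 380 − 1(325.3) = 54.72
  O₂: 929.7 − 1.5(325.3) = 441.8
  CO₂: 0 + 1(325.3) = 325.3
  H₂O: 0 + 2(325.3) = 650.6

442 mol/min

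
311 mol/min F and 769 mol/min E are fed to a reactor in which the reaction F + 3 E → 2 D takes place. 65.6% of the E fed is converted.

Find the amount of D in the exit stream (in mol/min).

E reacted = 0.656 × 769 = 504.5 mol/min; ν_E = −3, so ξ = 504.5/3 = 168.2 mol/min.
Outlet amounts (n = n₀ + ν ξ):
  F: 311 − 1(168.2) = 142.8
  E: 769 − 3(168.2) = 264.5
  D: 0 + 2(168.2) = 336.3

336 mol/min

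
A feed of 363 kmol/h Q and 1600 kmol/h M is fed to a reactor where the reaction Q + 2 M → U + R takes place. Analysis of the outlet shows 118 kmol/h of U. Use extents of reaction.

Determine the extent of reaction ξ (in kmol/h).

ξ = 118 kmol/h

For U: n = n₀ + 1ξ → 118 = 0 + 1ξ, giving ξ = 118 kmol/h.
Outlet amounts (n = n₀ + ν ξ):
  Q: 363 − 1(118) = 245
  M: 1600 − 2(118) = 1364
  U: 0 + 1(118) = 118
  R: 0 + 1(118) = 118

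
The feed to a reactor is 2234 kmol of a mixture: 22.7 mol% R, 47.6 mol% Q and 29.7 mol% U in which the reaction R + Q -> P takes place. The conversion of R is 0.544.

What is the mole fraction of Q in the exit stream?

0.402

R reacted = 0.544 × 507.1 = 275.9 kmol; ν_R = −1, so ξ = 275.9/1 = 275.9 kmol.
Outlet amounts (n = n₀ + ν ξ):
  R: 507.1 − 1(275.9) = 231.2
  Q: 1063 − 1(275.9) = 787.5
  P: 0 + 1(275.9) = 275.9
  U: 663.5 (inert)
Total out = 1958 kmol; y_Q = 787.5 / 1958 = 0.4022.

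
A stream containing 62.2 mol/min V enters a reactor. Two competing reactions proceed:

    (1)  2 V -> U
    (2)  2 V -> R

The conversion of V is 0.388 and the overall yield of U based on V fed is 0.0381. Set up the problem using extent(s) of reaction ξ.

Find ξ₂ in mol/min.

ξ₂ = 9.7 mol/min

Yield of U: 1ξ₁ / 62.2 = 0.0381 → ξ₁ = 2.37 mol/min.
Conversion of V: 2ξ₁ + 2ξ₂ = 0.388 × 62.2 = 24.13 → ξ₂ = 9.697 mol/min.
Outlet amounts (n = n₀ + Σ ν·ξ):
  V: 62.2 − 2(2.37) − 2(9.697) = 38.07
  U: 0 + 1(2.37) = 2.37
  R: 0 + 1(9.697) = 9.697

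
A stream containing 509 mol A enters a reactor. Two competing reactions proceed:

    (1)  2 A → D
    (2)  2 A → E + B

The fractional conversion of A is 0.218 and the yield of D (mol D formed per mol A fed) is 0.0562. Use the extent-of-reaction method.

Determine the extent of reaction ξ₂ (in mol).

Yield of D: 1ξ₁ / 509 = 0.0562 → ξ₁ = 28.61 mol.
Conversion of A: 2ξ₁ + 2ξ₂ = 0.218 × 509 = 111 → ξ₂ = 26.88 mol.
Outlet amounts (n = n₀ + Σ ν·ξ):
  A: 509 − 2(28.61) − 2(26.88) = 398
  D: 0 + 1(28.61) = 28.61
  E: 0 + 1(26.88) = 26.88
  B: 0 + 1(26.88) = 26.88

ξ₂ = 26.9 mol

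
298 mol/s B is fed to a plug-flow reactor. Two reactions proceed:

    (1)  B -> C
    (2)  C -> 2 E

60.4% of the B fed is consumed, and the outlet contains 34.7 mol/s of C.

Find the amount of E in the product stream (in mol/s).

Conversion of B: B consumed = 1ξ₁ = 0.604 × 298 → ξ₁ = 180 mol/s.
C balance: n_C = 0 + 1ξ₁ − 1ξ₂ = 34.7 → ξ₂ = (1·180 − 34.7)/1 = 145.3 mol/s.
Outlet amounts (n = n₀ + Σ ν·ξ):
  B: 298 − 1(180) = 118
  C: 0 + 1(180) − 1(145.3) = 34.7
  E: 0 + 2(145.3) = 290.6

291 mol/s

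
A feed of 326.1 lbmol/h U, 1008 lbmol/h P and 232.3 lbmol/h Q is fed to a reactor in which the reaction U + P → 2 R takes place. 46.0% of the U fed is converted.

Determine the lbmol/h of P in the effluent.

858 lbmol/h

U reacted = 0.46 × 326.1 = 150 lbmol/h; ν_U = −1, so ξ = 150/1 = 150 lbmol/h.
Outlet amounts (n = n₀ + ν ξ):
  U: 326.1 − 1(150) = 176.1
  P: 1008 − 1(150) = 858
  R: 0 + 2(150) = 300
  Q: 232.3 (inert)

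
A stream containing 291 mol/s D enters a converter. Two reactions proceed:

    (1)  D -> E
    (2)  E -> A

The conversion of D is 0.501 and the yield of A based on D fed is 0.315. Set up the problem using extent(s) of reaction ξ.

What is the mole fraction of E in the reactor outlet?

0.186

Conversion of D: D consumed = 1ξ₁ = 0.501 × 291 → ξ₁ = 145.8 mol/s.
Yield of A: 1ξ₂ / 291 = 0.315 → ξ₂ = 91.67 mol/s.
Outlet amounts (n = n₀ + Σ ν·ξ):
  D: 291 − 1(145.8) = 145.2
  E: 0 + 1(145.8) − 1(91.67) = 54.13
  A: 0 + 1(91.67) = 91.67
Total out = 291 mol/s; y_E = 54.13 / 291 = 0.186.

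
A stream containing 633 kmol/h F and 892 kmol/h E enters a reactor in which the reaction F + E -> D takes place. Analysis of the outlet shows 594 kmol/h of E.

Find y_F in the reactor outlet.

For E: n = n₀ − 1ξ → 594 = 892 − 1ξ, giving ξ = 298 kmol/h.
Outlet amounts (n = n₀ + ν ξ):
  F: 633 − 1(298) = 335
  E: 892 − 1(298) = 594
  D: 0 + 1(298) = 298
Total out = 1227 kmol/h; y_F = 335 / 1227 = 0.273.

0.273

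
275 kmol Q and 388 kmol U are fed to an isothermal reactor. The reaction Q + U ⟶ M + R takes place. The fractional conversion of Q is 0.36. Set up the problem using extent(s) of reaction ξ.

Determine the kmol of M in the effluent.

99 kmol

Q reacted = 0.36 × 275 = 99 kmol; ν_Q = −1, so ξ = 99/1 = 99 kmol.
Outlet amounts (n = n₀ + ν ξ):
  Q: 275 − 1(99) = 176
  U: 388 − 1(99) = 289
  M: 0 + 1(99) = 99
  R: 0 + 1(99) = 99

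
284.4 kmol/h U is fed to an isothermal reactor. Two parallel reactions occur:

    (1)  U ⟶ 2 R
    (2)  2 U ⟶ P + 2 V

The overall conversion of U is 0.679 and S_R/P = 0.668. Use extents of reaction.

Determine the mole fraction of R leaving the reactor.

0.14

Conversion of U: U consumed = 0.679 × 284.4 = 193.1 kmol/h = 1ξ₁ + 2ξ₂.
Selectivity: 2ξ₁ / (1ξ₂) = 0.668 → ξ₁ = 0.334 ξ₂.
Substitute: (1·0.334 + 2) ξ₂ = 193.1 → ξ₂ = 82.74 kmol/h, ξ₁ = 27.63 kmol/h.
Outlet amounts (n = n₀ + Σ ν·ξ):
  U: 284.4 − 1(27.63) − 2(82.74) = 91.29
  R: 0 + 2(27.63) = 55.27
  P: 0 + 1(82.74) = 82.74
  V: 0 + 2(82.74) = 165.5
Total out = 394.8 kmol/h; y_R = 55.27 / 394.8 = 0.14.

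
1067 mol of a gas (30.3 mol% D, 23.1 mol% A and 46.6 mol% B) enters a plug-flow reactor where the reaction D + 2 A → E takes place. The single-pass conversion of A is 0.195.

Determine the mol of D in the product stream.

A reacted = 0.195 × 246.5 = 48.06 mol; ν_A = −2, so ξ = 48.06/2 = 24.03 mol.
Outlet amounts (n = n₀ + ν ξ):
  D: 323.3 − 1(24.03) = 299.3
  A: 246.5 − 2(24.03) = 198.4
  E: 0 + 1(24.03) = 24.03
  B: 497.2 (inert)

299 mol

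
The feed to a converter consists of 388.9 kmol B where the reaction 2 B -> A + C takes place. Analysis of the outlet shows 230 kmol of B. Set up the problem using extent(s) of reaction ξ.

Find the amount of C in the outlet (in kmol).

79.4 kmol

For B: n = n₀ − 2ξ → 230 = 388.9 − 2ξ, giving ξ = 79.45 kmol.
Outlet amounts (n = n₀ + ν ξ):
  B: 388.9 − 2(79.45) = 230
  A: 0 + 1(79.45) = 79.45
  C: 0 + 1(79.45) = 79.45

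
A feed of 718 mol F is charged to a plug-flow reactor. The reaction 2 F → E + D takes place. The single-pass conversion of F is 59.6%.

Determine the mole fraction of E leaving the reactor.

0.298

F reacted = 0.596 × 718 = 427.9 mol; ν_F = −2, so ξ = 427.9/2 = 214 mol.
Outlet amounts (n = n₀ + ν ξ):
  F: 718 − 2(214) = 290.1
  E: 0 + 1(214) = 214
  D: 0 + 1(214) = 214
Total out = 718 mol; y_E = 214 / 718 = 0.298.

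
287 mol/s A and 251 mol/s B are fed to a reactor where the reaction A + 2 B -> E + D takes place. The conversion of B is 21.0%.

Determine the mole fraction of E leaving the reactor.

0.0515

B reacted = 0.21 × 251 = 52.71 mol/s; ν_B = −2, so ξ = 52.71/2 = 26.36 mol/s.
Outlet amounts (n = n₀ + ν ξ):
  A: 287 − 1(26.36) = 260.6
  B: 251 − 2(26.36) = 198.3
  E: 0 + 1(26.36) = 26.36
  D: 0 + 1(26.36) = 26.36
Total out = 511.6 mol/s; y_E = 26.36 / 511.6 = 0.05151.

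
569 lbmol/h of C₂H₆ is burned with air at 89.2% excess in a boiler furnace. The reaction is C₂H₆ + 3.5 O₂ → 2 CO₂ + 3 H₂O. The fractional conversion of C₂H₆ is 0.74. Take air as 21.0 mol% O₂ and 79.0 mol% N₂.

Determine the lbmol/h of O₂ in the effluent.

Stoichiometric O₂ = 3.5 × 569 = 1992 lbmol/h; O₂ fed = 1992 × 1.892 = 3768 lbmol/h.
N₂ fed = 3768 × 79/21 = 14170 lbmol/h.
Fuel reacted = 0.74 × 569 → ξ = 421.1 lbmol/h.
Outlet (n = n₀ + ν ξ):
  C₂H₆: 569 − 1(421.1) = 147.9
  O₂: 3768 − 3.5(421.1) = 2294
  N₂: 14170 (inert)
  CO₂: 0 + 2(421.1) = 842.1
  H₂O: 0 + 3(421.1) = 1263

2290 lbmol/h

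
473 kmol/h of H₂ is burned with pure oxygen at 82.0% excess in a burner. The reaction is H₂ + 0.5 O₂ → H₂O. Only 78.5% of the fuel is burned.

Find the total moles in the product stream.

Stoichiometric O₂ = 0.5 × 473 = 236.5 kmol/h; O₂ fed = 236.5 × 1.820 = 430.4 kmol/h.
Fuel reacted = 0.785 × 473 → ξ = 371.3 kmol/h.
Outlet (n = n₀ + ν ξ):
  H₂: 473 − 1(371.3) = 101.7
  O₂: 430.4 − 0.5(371.3) = 244.8
  H₂O: 0 + 1(371.3) = 371.3
Total out = 101.7 + 244.8 + 371.3 = 717.8 kmol/h.

718 kmol/h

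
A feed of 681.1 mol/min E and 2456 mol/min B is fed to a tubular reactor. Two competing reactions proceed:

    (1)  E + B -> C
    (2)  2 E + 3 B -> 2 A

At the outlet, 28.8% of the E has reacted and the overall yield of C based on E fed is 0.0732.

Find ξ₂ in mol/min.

ξ₂ = 73.2 mol/min

Yield of C: 1ξ₁ / 681.1 = 0.0732 → ξ₁ = 49.86 mol/min.
Conversion of E: 1ξ₁ + 2ξ₂ = 0.288 × 681.1 = 196.2 → ξ₂ = 73.15 mol/min.
Outlet amounts (n = n₀ + Σ ν·ξ):
  E: 681.1 − 1(49.86) − 2(73.15) = 484.9
  B: 2456 − 1(49.86) − 3(73.15) = 2187
  C: 0 + 1(49.86) = 49.86
  A: 0 + 2(73.15) = 146.3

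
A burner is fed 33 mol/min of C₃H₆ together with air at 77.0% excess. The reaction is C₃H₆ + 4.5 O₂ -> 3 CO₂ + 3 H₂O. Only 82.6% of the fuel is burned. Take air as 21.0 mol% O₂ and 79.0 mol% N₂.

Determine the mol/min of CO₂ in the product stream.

81.8 mol/min

Stoichiometric O₂ = 4.5 × 33 = 148.5 mol/min; O₂ fed = 148.5 × 1.770 = 262.8 mol/min.
N₂ fed = 262.8 × 79/21 = 988.8 mol/min.
Fuel reacted = 0.826 × 33 → ξ = 27.26 mol/min.
Outlet (n = n₀ + ν ξ):
  C₃H₆: 33 − 1(27.26) = 5.742
  O₂: 262.8 − 4.5(27.26) = 140.2
  N₂: 988.8 (inert)
  CO₂: 0 + 3(27.26) = 81.77
  H₂O: 0 + 3(27.26) = 81.77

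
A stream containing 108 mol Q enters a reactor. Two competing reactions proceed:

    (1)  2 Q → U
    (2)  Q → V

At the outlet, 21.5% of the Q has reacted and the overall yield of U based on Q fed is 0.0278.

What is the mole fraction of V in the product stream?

0.164

Yield of U: 1ξ₁ / 108 = 0.0278 → ξ₁ = 3.002 mol.
Conversion of Q: 2ξ₁ + 1ξ₂ = 0.215 × 108 = 23.22 → ξ₂ = 17.22 mol.
Outlet amounts (n = n₀ + Σ ν·ξ):
  Q: 108 − 2(3.002) − 1(17.22) = 84.78
  U: 0 + 1(3.002) = 3.002
  V: 0 + 1(17.22) = 17.22
Total out = 105 mol; y_V = 17.22 / 105 = 0.164.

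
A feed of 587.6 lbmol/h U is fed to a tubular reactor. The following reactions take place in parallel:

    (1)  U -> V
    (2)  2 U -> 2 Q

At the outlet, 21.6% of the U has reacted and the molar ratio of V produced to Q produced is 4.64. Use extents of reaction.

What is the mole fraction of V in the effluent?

0.178

Conversion of U: U consumed = 0.216 × 587.6 = 126.9 lbmol/h = 1ξ₁ + 2ξ₂.
Selectivity: 1ξ₁ / (2ξ₂) = 4.64 → ξ₁ = 9.28 ξ₂.
Substitute: (1·9.28 + 2) ξ₂ = 126.9 → ξ₂ = 11.25 lbmol/h, ξ₁ = 104.4 lbmol/h.
Outlet amounts (n = n₀ + Σ ν·ξ):
  U: 587.6 − 1(104.4) − 2(11.25) = 460.7
  V: 0 + 1(104.4) = 104.4
  Q: 0 + 2(11.25) = 22.5
Total out = 587.6 lbmol/h; y_V = 104.4 / 587.6 = 0.1777.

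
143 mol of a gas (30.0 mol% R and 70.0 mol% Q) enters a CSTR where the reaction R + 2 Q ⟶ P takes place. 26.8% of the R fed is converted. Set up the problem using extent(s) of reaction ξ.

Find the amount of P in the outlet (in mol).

R reacted = 0.268 × 42.9 = 11.5 mol; ν_R = −1, so ξ = 11.5/1 = 11.5 mol.
Outlet amounts (n = n₀ + ν ξ):
  R: 42.9 − 1(11.5) = 31.4
  Q: 100.1 − 2(11.5) = 77.11
  P: 0 + 1(11.5) = 11.5

11.5 mol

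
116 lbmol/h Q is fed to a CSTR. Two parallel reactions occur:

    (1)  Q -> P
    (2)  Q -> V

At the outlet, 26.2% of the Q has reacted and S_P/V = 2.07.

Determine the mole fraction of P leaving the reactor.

Conversion of Q: Q consumed = 0.262 × 116 = 30.39 lbmol/h = 1ξ₁ + 1ξ₂.
Selectivity: 1ξ₁ / (1ξ₂) = 2.07 → ξ₁ = 2.07 ξ₂.
Substitute: (1·2.07 + 1) ξ₂ = 30.39 → ξ₂ = 9.9 lbmol/h, ξ₁ = 20.49 lbmol/h.
Outlet amounts (n = n₀ + Σ ν·ξ):
  Q: 116 − 1(20.49) − 1(9.9) = 85.61
  P: 0 + 1(20.49) = 20.49
  V: 0 + 1(9.9) = 9.9
Total out = 116 lbmol/h; y_P = 20.49 / 116 = 0.1767.

0.177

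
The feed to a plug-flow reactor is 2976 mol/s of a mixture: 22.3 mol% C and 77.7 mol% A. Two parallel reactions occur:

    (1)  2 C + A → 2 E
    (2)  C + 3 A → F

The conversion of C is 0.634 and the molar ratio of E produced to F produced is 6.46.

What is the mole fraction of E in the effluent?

Conversion of C: C consumed = 0.634 × 663.6 = 420.8 mol/s = 2ξ₁ + 1ξ₂.
Selectivity: 2ξ₁ / (1ξ₂) = 6.46 → ξ₁ = 3.23 ξ₂.
Substitute: (2·3.23 + 1) ξ₂ = 420.8 → ξ₂ = 56.4 mol/s, ξ₁ = 182.2 mol/s.
Outlet amounts (n = n₀ + Σ ν·ξ):
  C: 663.6 − 2(182.2) − 1(56.4) = 242.9
  A: 2312 − 1(182.2) − 3(56.4) = 1961
  E: 0 + 2(182.2) = 364.4
  F: 0 + 1(56.4) = 56.4
Total out = 2625 mol/s; y_E = 364.4 / 2625 = 0.1388.

0.139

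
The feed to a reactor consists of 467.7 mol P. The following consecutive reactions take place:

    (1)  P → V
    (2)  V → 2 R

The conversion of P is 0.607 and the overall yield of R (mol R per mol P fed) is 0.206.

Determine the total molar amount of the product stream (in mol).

Conversion of P: P consumed = 1ξ₁ = 0.607 × 467.7 → ξ₁ = 283.9 mol.
Yield of R: 2ξ₂ / 467.7 = 0.206 → ξ₂ = 48.17 mol.
Outlet amounts (n = n₀ + Σ ν·ξ):
  P: 467.7 − 1(283.9) = 183.8
  V: 0 + 1(283.9) − 1(48.17) = 235.7
  R: 0 + 2(48.17) = 96.35
Total out = 183.8 + 235.7 + 96.35 = 515.9 mol.

516 mol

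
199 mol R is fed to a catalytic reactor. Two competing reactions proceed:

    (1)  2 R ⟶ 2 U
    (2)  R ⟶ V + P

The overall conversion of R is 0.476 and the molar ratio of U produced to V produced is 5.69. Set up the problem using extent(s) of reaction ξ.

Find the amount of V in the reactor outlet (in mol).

Conversion of R: R consumed = 0.476 × 199 = 94.72 mol = 2ξ₁ + 1ξ₂.
Selectivity: 2ξ₁ / (1ξ₂) = 5.69 → ξ₁ = 2.845 ξ₂.
Substitute: (2·2.845 + 1) ξ₂ = 94.72 → ξ₂ = 14.16 mol, ξ₁ = 40.28 mol.
Outlet amounts (n = n₀ + Σ ν·ξ):
  R: 199 − 2(40.28) − 1(14.16) = 104.3
  U: 0 + 2(40.28) = 80.56
  V: 0 + 1(14.16) = 14.16
  P: 0 + 1(14.16) = 14.16

14.2 mol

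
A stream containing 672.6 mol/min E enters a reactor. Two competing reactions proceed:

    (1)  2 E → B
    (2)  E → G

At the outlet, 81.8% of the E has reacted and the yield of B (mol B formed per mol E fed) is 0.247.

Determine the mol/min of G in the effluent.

Yield of B: 1ξ₁ / 672.6 = 0.247 → ξ₁ = 166.1 mol/min.
Conversion of E: 2ξ₁ + 1ξ₂ = 0.818 × 672.6 = 550.2 → ξ₂ = 217.9 mol/min.
Outlet amounts (n = n₀ + Σ ν·ξ):
  E: 672.6 − 2(166.1) − 1(217.9) = 122.4
  B: 0 + 1(166.1) = 166.1
  G: 0 + 1(217.9) = 217.9

218 mol/min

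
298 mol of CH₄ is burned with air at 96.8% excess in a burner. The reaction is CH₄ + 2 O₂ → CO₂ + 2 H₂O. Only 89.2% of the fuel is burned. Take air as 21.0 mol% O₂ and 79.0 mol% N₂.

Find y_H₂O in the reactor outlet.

0.0904

Stoichiometric O₂ = 2 × 298 = 596 mol; O₂ fed = 596 × 1.968 = 1173 mol.
N₂ fed = 1173 × 79/21 = 4412 mol.
Fuel reacted = 0.892 × 298 → ξ = 265.8 mol.
Outlet (n = n₀ + ν ξ):
  CH₄: 298 − 1(265.8) = 32.18
  O₂: 1173 − 2(265.8) = 641.3
  N₂: 4412 (inert)
  CO₂: 0 + 1(265.8) = 265.8
  H₂O: 0 + 2(265.8) = 531.6
Total out = 5883 mol; y_H₂O = 531.6 / 5883 = 0.09036.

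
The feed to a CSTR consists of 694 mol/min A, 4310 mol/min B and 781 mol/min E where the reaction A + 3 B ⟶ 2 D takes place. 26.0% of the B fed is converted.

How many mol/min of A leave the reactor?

320 mol/min

B reacted = 0.26 × 4310 = 1121 mol/min; ν_B = −3, so ξ = 1121/3 = 373.5 mol/min.
Outlet amounts (n = n₀ + ν ξ):
  A: 694 − 1(373.5) = 320.5
  B: 4310 − 3(373.5) = 3189
  D: 0 + 2(373.5) = 747.1
  E: 781 (inert)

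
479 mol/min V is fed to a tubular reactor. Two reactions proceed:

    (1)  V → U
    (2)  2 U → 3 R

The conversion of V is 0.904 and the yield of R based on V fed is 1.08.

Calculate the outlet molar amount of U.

Conversion of V: V consumed = 1ξ₁ = 0.904 × 479 → ξ₁ = 433 mol/min.
Yield of R: 3ξ₂ / 479 = 1.08 → ξ₂ = 172.4 mol/min.
Outlet amounts (n = n₀ + Σ ν·ξ):
  V: 479 − 1(433) = 45.98
  U: 0 + 1(433) − 2(172.4) = 88.14
  R: 0 + 3(172.4) = 517.3

88.1 mol/min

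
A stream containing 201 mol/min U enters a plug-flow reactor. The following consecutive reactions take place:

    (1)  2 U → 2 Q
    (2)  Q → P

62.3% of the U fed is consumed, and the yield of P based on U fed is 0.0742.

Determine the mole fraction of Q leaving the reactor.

0.549

Conversion of U: U consumed = 2ξ₁ = 0.623 × 201 → ξ₁ = 62.61 mol/min.
Yield of P: 1ξ₂ / 201 = 0.0742 → ξ₂ = 14.91 mol/min.
Outlet amounts (n = n₀ + Σ ν·ξ):
  U: 201 − 2(62.61) = 75.78
  Q: 0 + 2(62.61) − 1(14.91) = 110.3
  P: 0 + 1(14.91) = 14.91
Total out = 201 mol/min; y_Q = 110.3 / 201 = 0.5488.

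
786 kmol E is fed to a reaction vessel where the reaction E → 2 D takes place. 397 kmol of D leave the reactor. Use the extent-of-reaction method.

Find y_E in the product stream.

For D: n = n₀ + 2ξ → 397 = 0 + 2ξ, giving ξ = 198.5 kmol.
Outlet amounts (n = n₀ + ν ξ):
  E: 786 − 1(198.5) = 587.5
  D: 0 + 2(198.5) = 397
Total out = 984.5 kmol; y_E = 587.5 / 984.5 = 0.5967.

0.597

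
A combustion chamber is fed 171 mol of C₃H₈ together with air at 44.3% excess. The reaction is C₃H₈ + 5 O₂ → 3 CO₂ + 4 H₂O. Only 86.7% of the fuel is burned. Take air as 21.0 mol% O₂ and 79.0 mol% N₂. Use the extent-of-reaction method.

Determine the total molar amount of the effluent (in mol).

6190 mol

Stoichiometric O₂ = 5 × 171 = 855 mol; O₂ fed = 855 × 1.443 = 1234 mol.
N₂ fed = 1234 × 79/21 = 4641 mol.
Fuel reacted = 0.867 × 171 → ξ = 148.3 mol.
Outlet (n = n₀ + ν ξ):
  C₃H₈: 171 − 1(148.3) = 22.74
  O₂: 1234 − 5(148.3) = 492.5
  N₂: 4641 (inert)
  CO₂: 0 + 3(148.3) = 444.8
  H₂O: 0 + 4(148.3) = 593
Total out = 22.74 + 492.5 + 4641 + 444.8 + 593 = 6194 mol.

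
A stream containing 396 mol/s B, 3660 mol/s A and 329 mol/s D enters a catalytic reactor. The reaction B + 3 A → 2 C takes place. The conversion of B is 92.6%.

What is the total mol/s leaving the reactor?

B reacted = 0.926 × 396 = 366.7 mol/s; ν_B = −1, so ξ = 366.7/1 = 366.7 mol/s.
Outlet amounts (n = n₀ + ν ξ):
  B: 396 − 1(366.7) = 29.3
  A: 3660 − 3(366.7) = 2560
  C: 0 + 2(366.7) = 733.4
  D: 329 (inert)
Total out = 29.3 + 2560 + 733.4 + 329 = 3652 mol/s.

3650 mol/s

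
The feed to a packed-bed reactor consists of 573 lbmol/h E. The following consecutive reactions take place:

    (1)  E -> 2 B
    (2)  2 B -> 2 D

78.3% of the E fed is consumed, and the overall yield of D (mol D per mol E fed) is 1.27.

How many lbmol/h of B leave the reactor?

Conversion of E: E consumed = 1ξ₁ = 0.783 × 573 → ξ₁ = 448.7 lbmol/h.
Yield of D: 2ξ₂ / 573 = 1.27 → ξ₂ = 363.9 lbmol/h.
Outlet amounts (n = n₀ + Σ ν·ξ):
  E: 573 − 1(448.7) = 124.3
  B: 0 + 2(448.7) − 2(363.9) = 169.6
  D: 0 + 2(363.9) = 727.7

170 lbmol/h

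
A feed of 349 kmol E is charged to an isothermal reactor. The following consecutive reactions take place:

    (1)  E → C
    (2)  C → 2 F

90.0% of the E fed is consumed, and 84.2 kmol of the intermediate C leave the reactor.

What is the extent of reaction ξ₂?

ξ₂ = 230 kmol

Conversion of E: E consumed = 1ξ₁ = 0.9 × 349 → ξ₁ = 314.1 kmol.
C balance: n_C = 0 + 1ξ₁ − 1ξ₂ = 84.2 → ξ₂ = (1·314.1 − 84.2)/1 = 229.9 kmol.
Outlet amounts (n = n₀ + Σ ν·ξ):
  E: 349 − 1(314.1) = 34.9
  C: 0 + 1(314.1) − 1(229.9) = 84.2
  F: 0 + 2(229.9) = 459.8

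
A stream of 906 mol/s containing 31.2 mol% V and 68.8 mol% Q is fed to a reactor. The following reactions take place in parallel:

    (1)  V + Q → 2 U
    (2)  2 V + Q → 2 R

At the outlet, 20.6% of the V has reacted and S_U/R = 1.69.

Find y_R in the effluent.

Conversion of V: V consumed = 0.206 × 282.7 = 58.23 mol/s = 1ξ₁ + 2ξ₂.
Selectivity: 2ξ₁ / (2ξ₂) = 1.69 → ξ₁ = 1.69 ξ₂.
Substitute: (1·1.69 + 2) ξ₂ = 58.23 → ξ₂ = 15.78 mol/s, ξ₁ = 26.67 mol/s.
Outlet amounts (n = n₀ + Σ ν·ξ):
  V: 282.7 − 1(26.67) − 2(15.78) = 224.4
  Q: 623.3 − 1(26.67) − 1(15.78) = 580.9
  U: 0 + 2(26.67) = 53.34
  R: 0 + 2(15.78) = 31.56
Total out = 890.2 mol/s; y_R = 31.56 / 890.2 = 0.03545.

0.0355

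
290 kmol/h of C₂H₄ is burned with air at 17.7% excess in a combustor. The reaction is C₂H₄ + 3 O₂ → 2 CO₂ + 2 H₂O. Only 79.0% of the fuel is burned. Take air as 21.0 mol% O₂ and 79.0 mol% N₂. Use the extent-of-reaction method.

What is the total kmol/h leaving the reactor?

Stoichiometric O₂ = 3 × 290 = 870 kmol/h; O₂ fed = 870 × 1.177 = 1024 kmol/h.
N₂ fed = 1024 × 79/21 = 3852 kmol/h.
Fuel reacted = 0.79 × 290 → ξ = 229.1 kmol/h.
Outlet (n = n₀ + ν ξ):
  C₂H₄: 290 − 1(229.1) = 60.9
  O₂: 1024 − 3(229.1) = 336.7
  N₂: 3852 (inert)
  CO₂: 0 + 2(229.1) = 458.2
  H₂O: 0 + 2(229.1) = 458.2
Total out = 60.9 + 336.7 + 3852 + 458.2 + 458.2 = 5166 kmol/h.

5170 kmol/h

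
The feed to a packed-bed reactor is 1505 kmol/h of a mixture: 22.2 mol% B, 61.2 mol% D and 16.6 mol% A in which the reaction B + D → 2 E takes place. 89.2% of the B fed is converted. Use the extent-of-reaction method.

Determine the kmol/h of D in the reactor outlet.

623 kmol/h

B reacted = 0.892 × 334.1 = 298 kmol/h; ν_B = −1, so ξ = 298/1 = 298 kmol/h.
Outlet amounts (n = n₀ + ν ξ):
  B: 334.1 − 1(298) = 36.08
  D: 921.1 − 1(298) = 623
  E: 0 + 2(298) = 596.1
  A: 249.8 (inert)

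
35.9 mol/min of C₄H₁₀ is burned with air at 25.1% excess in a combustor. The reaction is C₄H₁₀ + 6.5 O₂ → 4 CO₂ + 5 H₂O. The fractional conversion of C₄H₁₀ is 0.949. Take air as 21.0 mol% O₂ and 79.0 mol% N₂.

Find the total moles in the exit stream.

1480 mol/min

Stoichiometric O₂ = 6.5 × 35.9 = 233.3 mol/min; O₂ fed = 233.3 × 1.251 = 291.9 mol/min.
N₂ fed = 291.9 × 79/21 = 1098 mol/min.
Fuel reacted = 0.949 × 35.9 → ξ = 34.07 mol/min.
Outlet (n = n₀ + ν ξ):
  C₄H₁₀: 35.9 − 1(34.07) = 1.831
  O₂: 291.9 − 6.5(34.07) = 70.47
  N₂: 1098 (inert)
  CO₂: 0 + 4(34.07) = 136.3
  H₂O: 0 + 5(34.07) = 170.3
Total out = 1.831 + 70.47 + 1098 + 136.3 + 170.3 = 1477 mol/min.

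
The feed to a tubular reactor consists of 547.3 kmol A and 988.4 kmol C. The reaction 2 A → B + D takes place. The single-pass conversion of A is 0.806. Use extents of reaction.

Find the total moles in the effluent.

1540 kmol

A reacted = 0.806 × 547.3 = 441.1 kmol; ν_A = −2, so ξ = 441.1/2 = 220.6 kmol.
Outlet amounts (n = n₀ + ν ξ):
  A: 547.3 − 2(220.6) = 106.2
  B: 0 + 1(220.6) = 220.6
  D: 0 + 1(220.6) = 220.6
  C: 988.4 (inert)
Total out = 106.2 + 220.6 + 220.6 + 988.4 = 1536 kmol.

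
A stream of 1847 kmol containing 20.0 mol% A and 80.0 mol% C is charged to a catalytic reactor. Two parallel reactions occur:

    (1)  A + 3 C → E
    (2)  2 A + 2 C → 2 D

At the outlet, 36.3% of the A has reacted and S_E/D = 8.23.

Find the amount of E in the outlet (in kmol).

120 kmol

Conversion of A: A consumed = 0.363 × 369.4 = 134.1 kmol = 1ξ₁ + 2ξ₂.
Selectivity: 1ξ₁ / (2ξ₂) = 8.23 → ξ₁ = 16.46 ξ₂.
Substitute: (1·16.46 + 2) ξ₂ = 134.1 → ξ₂ = 7.264 kmol, ξ₁ = 119.6 kmol.
Outlet amounts (n = n₀ + Σ ν·ξ):
  A: 369.4 − 1(119.6) − 2(7.264) = 235.3
  C: 1478 − 3(119.6) − 2(7.264) = 1104
  E: 0 + 1(119.6) = 119.6
  D: 0 + 2(7.264) = 14.53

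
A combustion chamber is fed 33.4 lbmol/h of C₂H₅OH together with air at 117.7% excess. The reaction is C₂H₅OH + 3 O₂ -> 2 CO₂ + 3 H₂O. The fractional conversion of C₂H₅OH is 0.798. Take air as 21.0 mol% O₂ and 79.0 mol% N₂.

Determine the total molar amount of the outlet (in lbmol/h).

Stoichiometric O₂ = 3 × 33.4 = 100.2 lbmol/h; O₂ fed = 100.2 × 2.177 = 218.1 lbmol/h.
N₂ fed = 218.1 × 79/21 = 820.6 lbmol/h.
Fuel reacted = 0.798 × 33.4 → ξ = 26.65 lbmol/h.
Outlet (n = n₀ + ν ξ):
  C₂H₅OH: 33.4 − 1(26.65) = 6.747
  O₂: 218.1 − 3(26.65) = 138.2
  N₂: 820.6 (inert)
  CO₂: 0 + 2(26.65) = 53.31
  H₂O: 0 + 3(26.65) = 79.96
Total out = 6.747 + 138.2 + 820.6 + 53.31 + 79.96 = 1099 lbmol/h.

1100 lbmol/h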